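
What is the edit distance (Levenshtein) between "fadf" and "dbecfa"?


Computing edit distance: "fadf" -> "dbecfa"
DP table:
           d    b    e    c    f    a
      0    1    2    3    4    5    6
  f   1    1    2    3    4    4    5
  a   2    2    2    3    4    5    4
  d   3    2    3    3    4    5    5
  f   4    3    3    4    4    4    5
Edit distance = dp[4][6] = 5

5


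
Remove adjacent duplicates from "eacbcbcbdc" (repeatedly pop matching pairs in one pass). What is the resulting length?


Input: eacbcbcbdc
Stack-based adjacent duplicate removal:
  Read 'e': push. Stack: e
  Read 'a': push. Stack: ea
  Read 'c': push. Stack: eac
  Read 'b': push. Stack: eacb
  Read 'c': push. Stack: eacbc
  Read 'b': push. Stack: eacbcb
  Read 'c': push. Stack: eacbcbc
  Read 'b': push. Stack: eacbcbcb
  Read 'd': push. Stack: eacbcbcbd
  Read 'c': push. Stack: eacbcbcbdc
Final stack: "eacbcbcbdc" (length 10)

10


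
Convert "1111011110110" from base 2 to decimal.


Input: "1111011110110" in base 2
Positional expansion:
  Digit '1' (value 1) x 2^12 = 4096
  Digit '1' (value 1) x 2^11 = 2048
  Digit '1' (value 1) x 2^10 = 1024
  Digit '1' (value 1) x 2^9 = 512
  Digit '0' (value 0) x 2^8 = 0
  Digit '1' (value 1) x 2^7 = 128
  Digit '1' (value 1) x 2^6 = 64
  Digit '1' (value 1) x 2^5 = 32
  Digit '1' (value 1) x 2^4 = 16
  Digit '0' (value 0) x 2^3 = 0
  Digit '1' (value 1) x 2^2 = 4
  Digit '1' (value 1) x 2^1 = 2
  Digit '0' (value 0) x 2^0 = 0
Sum = 7926

7926


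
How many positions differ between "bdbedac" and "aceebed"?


Comparing "bdbedac" and "aceebed" position by position:
  Position 0: 'b' vs 'a' => DIFFER
  Position 1: 'd' vs 'c' => DIFFER
  Position 2: 'b' vs 'e' => DIFFER
  Position 3: 'e' vs 'e' => same
  Position 4: 'd' vs 'b' => DIFFER
  Position 5: 'a' vs 'e' => DIFFER
  Position 6: 'c' vs 'd' => DIFFER
Positions that differ: 6

6


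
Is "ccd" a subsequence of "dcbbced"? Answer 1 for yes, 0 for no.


Check if "ccd" is a subsequence of "dcbbced"
Greedy scan:
  Position 0 ('d'): no match needed
  Position 1 ('c'): matches sub[0] = 'c'
  Position 2 ('b'): no match needed
  Position 3 ('b'): no match needed
  Position 4 ('c'): matches sub[1] = 'c'
  Position 5 ('e'): no match needed
  Position 6 ('d'): matches sub[2] = 'd'
All 3 characters matched => is a subsequence

1


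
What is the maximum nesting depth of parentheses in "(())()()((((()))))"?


Input: "(())()()((((()))))"
Tracking depth:
  Position 0 '(': depth becomes 1
  Position 1 '(': depth becomes 2
  Position 2 ')': depth becomes 1
  Position 3 ')': depth becomes 0
  Position 4 '(': depth becomes 1
  Position 5 ')': depth becomes 0
  Position 6 '(': depth becomes 1
  Position 7 ')': depth becomes 0
  Position 8 '(': depth becomes 1
  Position 9 '(': depth becomes 2
  Position 10 '(': depth becomes 3
  Position 11 '(': depth becomes 4
  Position 12 '(': depth becomes 5
  Position 13 ')': depth becomes 4
  Position 14 ')': depth becomes 3
  Position 15 ')': depth becomes 2
  Position 16 ')': depth becomes 1
  Position 17 ')': depth becomes 0
Maximum depth reached: 5

5


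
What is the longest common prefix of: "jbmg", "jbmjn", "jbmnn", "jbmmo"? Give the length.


Words: jbmg, jbmjn, jbmnn, jbmmo
  Position 0: all 'j' => match
  Position 1: all 'b' => match
  Position 2: all 'm' => match
  Position 3: ('g', 'j', 'n', 'm') => mismatch, stop
LCP = "jbm" (length 3)

3


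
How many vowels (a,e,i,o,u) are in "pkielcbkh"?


Input: pkielcbkh
Checking each character:
  'p' at position 0: consonant
  'k' at position 1: consonant
  'i' at position 2: vowel (running total: 1)
  'e' at position 3: vowel (running total: 2)
  'l' at position 4: consonant
  'c' at position 5: consonant
  'b' at position 6: consonant
  'k' at position 7: consonant
  'h' at position 8: consonant
Total vowels: 2

2


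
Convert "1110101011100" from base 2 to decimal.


Input: "1110101011100" in base 2
Positional expansion:
  Digit '1' (value 1) x 2^12 = 4096
  Digit '1' (value 1) x 2^11 = 2048
  Digit '1' (value 1) x 2^10 = 1024
  Digit '0' (value 0) x 2^9 = 0
  Digit '1' (value 1) x 2^8 = 256
  Digit '0' (value 0) x 2^7 = 0
  Digit '1' (value 1) x 2^6 = 64
  Digit '0' (value 0) x 2^5 = 0
  Digit '1' (value 1) x 2^4 = 16
  Digit '1' (value 1) x 2^3 = 8
  Digit '1' (value 1) x 2^2 = 4
  Digit '0' (value 0) x 2^1 = 0
  Digit '0' (value 0) x 2^0 = 0
Sum = 7516

7516


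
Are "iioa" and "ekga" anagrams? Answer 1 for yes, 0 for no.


Strings: "iioa", "ekga"
Sorted first:  aiio
Sorted second: aegk
Differ at position 1: 'i' vs 'e' => not anagrams

0


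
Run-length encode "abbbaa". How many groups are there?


Input: abbbaa
Scanning for consecutive runs:
  Group 1: 'a' x 1 (positions 0-0)
  Group 2: 'b' x 3 (positions 1-3)
  Group 3: 'a' x 2 (positions 4-5)
Total groups: 3

3


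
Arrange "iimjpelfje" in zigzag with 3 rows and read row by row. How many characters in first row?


Zigzag "iimjpelfje" into 3 rows:
Placing characters:
  'i' => row 0
  'i' => row 1
  'm' => row 2
  'j' => row 1
  'p' => row 0
  'e' => row 1
  'l' => row 2
  'f' => row 1
  'j' => row 0
  'e' => row 1
Rows:
  Row 0: "ipj"
  Row 1: "ijefe"
  Row 2: "ml"
First row length: 3

3


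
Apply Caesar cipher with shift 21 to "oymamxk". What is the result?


Caesar cipher: shift "oymamxk" by 21
  'o' (pos 14) + 21 = pos 9 = 'j'
  'y' (pos 24) + 21 = pos 19 = 't'
  'm' (pos 12) + 21 = pos 7 = 'h'
  'a' (pos 0) + 21 = pos 21 = 'v'
  'm' (pos 12) + 21 = pos 7 = 'h'
  'x' (pos 23) + 21 = pos 18 = 's'
  'k' (pos 10) + 21 = pos 5 = 'f'
Result: jthvhsf

jthvhsf


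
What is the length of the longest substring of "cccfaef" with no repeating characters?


Input: "cccfaef"
Sliding window (track last position of each char):
  Position 0 ('c'): window [0,0] length 1 -- new best
  Position 1 ('c'): repeat (last at 0), move window start to 1
  Position 1 ('c'): window [1,1] length 1
  Position 2 ('c'): repeat (last at 1), move window start to 2
  Position 2 ('c'): window [2,2] length 1
  Position 3 ('f'): window [2,3] length 2 -- new best
  Position 4 ('a'): window [2,4] length 3 -- new best
  Position 5 ('e'): window [2,5] length 4 -- new best
  Position 6 ('f'): repeat (last at 3), move window start to 4
  Position 6 ('f'): window [4,6] length 3
Longest substring with no repeats: "cfae" with length 4

4


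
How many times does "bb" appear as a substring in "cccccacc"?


Searching for "bb" in "cccccacc"
Scanning each position:
  Position 0: "cc" => no
  Position 1: "cc" => no
  Position 2: "cc" => no
  Position 3: "cc" => no
  Position 4: "ca" => no
  Position 5: "ac" => no
  Position 6: "cc" => no
Total occurrences: 0

0


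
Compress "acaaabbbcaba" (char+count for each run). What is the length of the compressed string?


Input: acaaabbbcaba
Runs:
  'a' x 1 => "a1"
  'c' x 1 => "c1"
  'a' x 3 => "a3"
  'b' x 3 => "b3"
  'c' x 1 => "c1"
  'a' x 1 => "a1"
  'b' x 1 => "b1"
  'a' x 1 => "a1"
Compressed: "a1c1a3b3c1a1b1a1"
Compressed length: 16

16


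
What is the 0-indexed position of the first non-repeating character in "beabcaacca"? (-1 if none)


Input: beabcaacca
Character frequencies:
  'a': 4
  'b': 2
  'c': 3
  'e': 1
Scanning left to right for freq == 1:
  Position 0 ('b'): freq=2, skip
  Position 1 ('e'): unique! => answer = 1

1


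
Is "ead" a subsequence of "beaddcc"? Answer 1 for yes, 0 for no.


Check if "ead" is a subsequence of "beaddcc"
Greedy scan:
  Position 0 ('b'): no match needed
  Position 1 ('e'): matches sub[0] = 'e'
  Position 2 ('a'): matches sub[1] = 'a'
  Position 3 ('d'): matches sub[2] = 'd'
  Position 4 ('d'): no match needed
  Position 5 ('c'): no match needed
  Position 6 ('c'): no match needed
All 3 characters matched => is a subsequence

1


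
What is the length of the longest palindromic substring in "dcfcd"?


Input: "dcfcd"
Checking substrings for palindromes:
  [0:5] "dcfcd" (len 5) => palindrome
  [1:4] "cfc" (len 3) => palindrome
Longest palindromic substring: "dcfcd" with length 5

5


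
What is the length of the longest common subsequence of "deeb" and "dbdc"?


LCS of "deeb" and "dbdc"
DP table:
           d    b    d    c
      0    0    0    0    0
  d   0    1    1    1    1
  e   0    1    1    1    1
  e   0    1    1    1    1
  b   0    1    2    2    2
LCS length = dp[4][4] = 2

2


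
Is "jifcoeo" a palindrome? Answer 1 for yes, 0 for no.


Input: jifcoeo
Reversed: oeocfij
  Compare pos 0 ('j') with pos 6 ('o'): MISMATCH
  Compare pos 1 ('i') with pos 5 ('e'): MISMATCH
  Compare pos 2 ('f') with pos 4 ('o'): MISMATCH
Result: not a palindrome

0


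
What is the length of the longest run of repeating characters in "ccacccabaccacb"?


Input: "ccacccabaccacb"
Scanning for longest run:
  Position 1 ('c'): continues run of 'c', length=2
  Position 2 ('a'): new char, reset run to 1
  Position 3 ('c'): new char, reset run to 1
  Position 4 ('c'): continues run of 'c', length=2
  Position 5 ('c'): continues run of 'c', length=3
  Position 6 ('a'): new char, reset run to 1
  Position 7 ('b'): new char, reset run to 1
  Position 8 ('a'): new char, reset run to 1
  Position 9 ('c'): new char, reset run to 1
  Position 10 ('c'): continues run of 'c', length=2
  Position 11 ('a'): new char, reset run to 1
  Position 12 ('c'): new char, reset run to 1
  Position 13 ('b'): new char, reset run to 1
Longest run: 'c' with length 3

3


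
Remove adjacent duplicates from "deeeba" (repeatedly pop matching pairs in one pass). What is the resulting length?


Input: deeeba
Stack-based adjacent duplicate removal:
  Read 'd': push. Stack: d
  Read 'e': push. Stack: de
  Read 'e': matches stack top 'e' => pop. Stack: d
  Read 'e': push. Stack: de
  Read 'b': push. Stack: deb
  Read 'a': push. Stack: deba
Final stack: "deba" (length 4)

4


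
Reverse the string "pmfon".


Input: pmfon
Reading characters right to left:
  Position 4: 'n'
  Position 3: 'o'
  Position 2: 'f'
  Position 1: 'm'
  Position 0: 'p'
Reversed: nofmp

nofmp


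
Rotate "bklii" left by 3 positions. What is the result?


Input: "bklii", rotate left by 3
First 3 characters: "bkl"
Remaining characters: "ii"
Concatenate remaining + first: "ii" + "bkl" = "iibkl"

iibkl


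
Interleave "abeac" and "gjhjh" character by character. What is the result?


Interleaving "abeac" and "gjhjh":
  Position 0: 'a' from first, 'g' from second => "ag"
  Position 1: 'b' from first, 'j' from second => "bj"
  Position 2: 'e' from first, 'h' from second => "eh"
  Position 3: 'a' from first, 'j' from second => "aj"
  Position 4: 'c' from first, 'h' from second => "ch"
Result: agbjehajch

agbjehajch


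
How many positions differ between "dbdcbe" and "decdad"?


Comparing "dbdcbe" and "decdad" position by position:
  Position 0: 'd' vs 'd' => same
  Position 1: 'b' vs 'e' => DIFFER
  Position 2: 'd' vs 'c' => DIFFER
  Position 3: 'c' vs 'd' => DIFFER
  Position 4: 'b' vs 'a' => DIFFER
  Position 5: 'e' vs 'd' => DIFFER
Positions that differ: 5

5


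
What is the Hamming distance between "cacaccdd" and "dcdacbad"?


Comparing "cacaccdd" and "dcdacbad" position by position:
  Position 0: 'c' vs 'd' => differ
  Position 1: 'a' vs 'c' => differ
  Position 2: 'c' vs 'd' => differ
  Position 3: 'a' vs 'a' => same
  Position 4: 'c' vs 'c' => same
  Position 5: 'c' vs 'b' => differ
  Position 6: 'd' vs 'a' => differ
  Position 7: 'd' vs 'd' => same
Total differences (Hamming distance): 5

5


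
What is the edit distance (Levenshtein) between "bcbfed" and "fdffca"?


Computing edit distance: "bcbfed" -> "fdffca"
DP table:
           f    d    f    f    c    a
      0    1    2    3    4    5    6
  b   1    1    2    3    4    5    6
  c   2    2    2    3    4    4    5
  b   3    3    3    3    4    5    5
  f   4    3    4    3    3    4    5
  e   5    4    4    4    4    4    5
  d   6    5    4    5    5    5    5
Edit distance = dp[6][6] = 5

5


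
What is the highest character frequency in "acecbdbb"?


Input: acecbdbb
Character counts:
  'a': 1
  'b': 3
  'c': 2
  'd': 1
  'e': 1
Maximum frequency: 3

3


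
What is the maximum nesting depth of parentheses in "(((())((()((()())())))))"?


Input: "(((())((()((()())())))))"
Tracking depth:
  Position 0 '(': depth becomes 1
  Position 1 '(': depth becomes 2
  Position 2 '(': depth becomes 3
  Position 3 '(': depth becomes 4
  Position 4 ')': depth becomes 3
  Position 5 ')': depth becomes 2
  Position 6 '(': depth becomes 3
  Position 7 '(': depth becomes 4
  Position 8 '(': depth becomes 5
  Position 9 ')': depth becomes 4
  Position 10 '(': depth becomes 5
  Position 11 '(': depth becomes 6
  Position 12 '(': depth becomes 7
  Position 13 ')': depth becomes 6
  Position 14 '(': depth becomes 7
  Position 15 ')': depth becomes 6
  Position 16 ')': depth becomes 5
  Position 17 '(': depth becomes 6
  Position 18 ')': depth becomes 5
  Position 19 ')': depth becomes 4
  Position 20 ')': depth becomes 3
  Position 21 ')': depth becomes 2
  Position 22 ')': depth becomes 1
  Position 23 ')': depth becomes 0
Maximum depth reached: 7

7


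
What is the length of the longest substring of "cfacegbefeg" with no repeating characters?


Input: "cfacegbefeg"
Sliding window (track last position of each char):
  Position 0 ('c'): window [0,0] length 1 -- new best
  Position 1 ('f'): window [0,1] length 2 -- new best
  Position 2 ('a'): window [0,2] length 3 -- new best
  Position 3 ('c'): repeat (last at 0), move window start to 1
  Position 3 ('c'): window [1,3] length 3
  Position 4 ('e'): window [1,4] length 4 -- new best
  Position 5 ('g'): window [1,5] length 5 -- new best
  Position 6 ('b'): window [1,6] length 6 -- new best
  Position 7 ('e'): repeat (last at 4), move window start to 5
  Position 7 ('e'): window [5,7] length 3
  Position 8 ('f'): window [5,8] length 4
  Position 9 ('e'): repeat (last at 7), move window start to 8
  Position 9 ('e'): window [8,9] length 2
  Position 10 ('g'): window [8,10] length 3
Longest substring with no repeats: "facegb" with length 6

6


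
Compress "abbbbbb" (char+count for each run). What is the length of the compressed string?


Input: abbbbbb
Runs:
  'a' x 1 => "a1"
  'b' x 6 => "b6"
Compressed: "a1b6"
Compressed length: 4

4


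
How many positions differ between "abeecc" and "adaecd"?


Comparing "abeecc" and "adaecd" position by position:
  Position 0: 'a' vs 'a' => same
  Position 1: 'b' vs 'd' => DIFFER
  Position 2: 'e' vs 'a' => DIFFER
  Position 3: 'e' vs 'e' => same
  Position 4: 'c' vs 'c' => same
  Position 5: 'c' vs 'd' => DIFFER
Positions that differ: 3

3


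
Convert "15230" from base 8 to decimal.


Input: "15230" in base 8
Positional expansion:
  Digit '1' (value 1) x 8^4 = 4096
  Digit '5' (value 5) x 8^3 = 2560
  Digit '2' (value 2) x 8^2 = 128
  Digit '3' (value 3) x 8^1 = 24
  Digit '0' (value 0) x 8^0 = 0
Sum = 6808

6808


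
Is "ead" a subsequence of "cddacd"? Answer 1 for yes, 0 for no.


Check if "ead" is a subsequence of "cddacd"
Greedy scan:
  Position 0 ('c'): no match needed
  Position 1 ('d'): no match needed
  Position 2 ('d'): no match needed
  Position 3 ('a'): no match needed
  Position 4 ('c'): no match needed
  Position 5 ('d'): no match needed
Only matched 0/3 characters => not a subsequence

0


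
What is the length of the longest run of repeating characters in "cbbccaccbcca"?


Input: "cbbccaccbcca"
Scanning for longest run:
  Position 1 ('b'): new char, reset run to 1
  Position 2 ('b'): continues run of 'b', length=2
  Position 3 ('c'): new char, reset run to 1
  Position 4 ('c'): continues run of 'c', length=2
  Position 5 ('a'): new char, reset run to 1
  Position 6 ('c'): new char, reset run to 1
  Position 7 ('c'): continues run of 'c', length=2
  Position 8 ('b'): new char, reset run to 1
  Position 9 ('c'): new char, reset run to 1
  Position 10 ('c'): continues run of 'c', length=2
  Position 11 ('a'): new char, reset run to 1
Longest run: 'b' with length 2

2


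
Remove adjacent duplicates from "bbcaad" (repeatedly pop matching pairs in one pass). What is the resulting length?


Input: bbcaad
Stack-based adjacent duplicate removal:
  Read 'b': push. Stack: b
  Read 'b': matches stack top 'b' => pop. Stack: (empty)
  Read 'c': push. Stack: c
  Read 'a': push. Stack: ca
  Read 'a': matches stack top 'a' => pop. Stack: c
  Read 'd': push. Stack: cd
Final stack: "cd" (length 2)

2


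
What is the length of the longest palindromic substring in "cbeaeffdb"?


Input: "cbeaeffdb"
Checking substrings for palindromes:
  [2:5] "eae" (len 3) => palindrome
  [5:7] "ff" (len 2) => palindrome
Longest palindromic substring: "eae" with length 3

3


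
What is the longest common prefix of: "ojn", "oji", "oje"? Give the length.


Words: ojn, oji, oje
  Position 0: all 'o' => match
  Position 1: all 'j' => match
  Position 2: ('n', 'i', 'e') => mismatch, stop
LCP = "oj" (length 2)

2


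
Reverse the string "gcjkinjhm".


Input: gcjkinjhm
Reading characters right to left:
  Position 8: 'm'
  Position 7: 'h'
  Position 6: 'j'
  Position 5: 'n'
  Position 4: 'i'
  Position 3: 'k'
  Position 2: 'j'
  Position 1: 'c'
  Position 0: 'g'
Reversed: mhjnikjcg

mhjnikjcg


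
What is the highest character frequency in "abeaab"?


Input: abeaab
Character counts:
  'a': 3
  'b': 2
  'e': 1
Maximum frequency: 3

3


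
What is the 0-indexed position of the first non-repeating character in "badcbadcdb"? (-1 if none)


Input: badcbadcdb
Character frequencies:
  'a': 2
  'b': 3
  'c': 2
  'd': 3
Scanning left to right for freq == 1:
  Position 0 ('b'): freq=3, skip
  Position 1 ('a'): freq=2, skip
  Position 2 ('d'): freq=3, skip
  Position 3 ('c'): freq=2, skip
  Position 4 ('b'): freq=3, skip
  Position 5 ('a'): freq=2, skip
  Position 6 ('d'): freq=3, skip
  Position 7 ('c'): freq=2, skip
  Position 8 ('d'): freq=3, skip
  Position 9 ('b'): freq=3, skip
  No unique character found => answer = -1

-1


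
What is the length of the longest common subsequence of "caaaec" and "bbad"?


LCS of "caaaec" and "bbad"
DP table:
           b    b    a    d
      0    0    0    0    0
  c   0    0    0    0    0
  a   0    0    0    1    1
  a   0    0    0    1    1
  a   0    0    0    1    1
  e   0    0    0    1    1
  c   0    0    0    1    1
LCS length = dp[6][4] = 1

1


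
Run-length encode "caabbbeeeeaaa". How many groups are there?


Input: caabbbeeeeaaa
Scanning for consecutive runs:
  Group 1: 'c' x 1 (positions 0-0)
  Group 2: 'a' x 2 (positions 1-2)
  Group 3: 'b' x 3 (positions 3-5)
  Group 4: 'e' x 4 (positions 6-9)
  Group 5: 'a' x 3 (positions 10-12)
Total groups: 5

5


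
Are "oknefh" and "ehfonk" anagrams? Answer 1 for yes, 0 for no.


Strings: "oknefh", "ehfonk"
Sorted first:  efhkno
Sorted second: efhkno
Sorted forms match => anagrams

1


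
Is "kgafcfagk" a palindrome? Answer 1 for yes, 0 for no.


Input: kgafcfagk
Reversed: kgafcfagk
  Compare pos 0 ('k') with pos 8 ('k'): match
  Compare pos 1 ('g') with pos 7 ('g'): match
  Compare pos 2 ('a') with pos 6 ('a'): match
  Compare pos 3 ('f') with pos 5 ('f'): match
Result: palindrome

1


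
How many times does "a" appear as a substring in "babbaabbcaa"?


Searching for "a" in "babbaabbcaa"
Scanning each position:
  Position 0: "b" => no
  Position 1: "a" => MATCH
  Position 2: "b" => no
  Position 3: "b" => no
  Position 4: "a" => MATCH
  Position 5: "a" => MATCH
  Position 6: "b" => no
  Position 7: "b" => no
  Position 8: "c" => no
  Position 9: "a" => MATCH
  Position 10: "a" => MATCH
Total occurrences: 5

5


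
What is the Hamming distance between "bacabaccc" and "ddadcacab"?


Comparing "bacabaccc" and "ddadcacab" position by position:
  Position 0: 'b' vs 'd' => differ
  Position 1: 'a' vs 'd' => differ
  Position 2: 'c' vs 'a' => differ
  Position 3: 'a' vs 'd' => differ
  Position 4: 'b' vs 'c' => differ
  Position 5: 'a' vs 'a' => same
  Position 6: 'c' vs 'c' => same
  Position 7: 'c' vs 'a' => differ
  Position 8: 'c' vs 'b' => differ
Total differences (Hamming distance): 7

7


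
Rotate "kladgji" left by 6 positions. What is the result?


Input: "kladgji", rotate left by 6
First 6 characters: "kladgj"
Remaining characters: "i"
Concatenate remaining + first: "i" + "kladgj" = "ikladgj"

ikladgj


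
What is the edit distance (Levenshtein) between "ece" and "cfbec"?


Computing edit distance: "ece" -> "cfbec"
DP table:
           c    f    b    e    c
      0    1    2    3    4    5
  e   1    1    2    3    3    4
  c   2    1    2    3    4    3
  e   3    2    2    3    3    4
Edit distance = dp[3][5] = 4

4


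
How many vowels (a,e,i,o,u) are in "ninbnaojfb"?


Input: ninbnaojfb
Checking each character:
  'n' at position 0: consonant
  'i' at position 1: vowel (running total: 1)
  'n' at position 2: consonant
  'b' at position 3: consonant
  'n' at position 4: consonant
  'a' at position 5: vowel (running total: 2)
  'o' at position 6: vowel (running total: 3)
  'j' at position 7: consonant
  'f' at position 8: consonant
  'b' at position 9: consonant
Total vowels: 3

3


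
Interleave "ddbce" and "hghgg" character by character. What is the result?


Interleaving "ddbce" and "hghgg":
  Position 0: 'd' from first, 'h' from second => "dh"
  Position 1: 'd' from first, 'g' from second => "dg"
  Position 2: 'b' from first, 'h' from second => "bh"
  Position 3: 'c' from first, 'g' from second => "cg"
  Position 4: 'e' from first, 'g' from second => "eg"
Result: dhdgbhcgeg

dhdgbhcgeg


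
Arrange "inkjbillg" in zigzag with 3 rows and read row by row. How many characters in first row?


Zigzag "inkjbillg" into 3 rows:
Placing characters:
  'i' => row 0
  'n' => row 1
  'k' => row 2
  'j' => row 1
  'b' => row 0
  'i' => row 1
  'l' => row 2
  'l' => row 1
  'g' => row 0
Rows:
  Row 0: "ibg"
  Row 1: "njil"
  Row 2: "kl"
First row length: 3

3


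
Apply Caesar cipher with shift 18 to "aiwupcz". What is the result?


Caesar cipher: shift "aiwupcz" by 18
  'a' (pos 0) + 18 = pos 18 = 's'
  'i' (pos 8) + 18 = pos 0 = 'a'
  'w' (pos 22) + 18 = pos 14 = 'o'
  'u' (pos 20) + 18 = pos 12 = 'm'
  'p' (pos 15) + 18 = pos 7 = 'h'
  'c' (pos 2) + 18 = pos 20 = 'u'
  'z' (pos 25) + 18 = pos 17 = 'r'
Result: saomhur

saomhur


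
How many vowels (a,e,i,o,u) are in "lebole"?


Input: lebole
Checking each character:
  'l' at position 0: consonant
  'e' at position 1: vowel (running total: 1)
  'b' at position 2: consonant
  'o' at position 3: vowel (running total: 2)
  'l' at position 4: consonant
  'e' at position 5: vowel (running total: 3)
Total vowels: 3

3


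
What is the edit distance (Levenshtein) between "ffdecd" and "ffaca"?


Computing edit distance: "ffdecd" -> "ffaca"
DP table:
           f    f    a    c    a
      0    1    2    3    4    5
  f   1    0    1    2    3    4
  f   2    1    0    1    2    3
  d   3    2    1    1    2    3
  e   4    3    2    2    2    3
  c   5    4    3    3    2    3
  d   6    5    4    4    3    3
Edit distance = dp[6][5] = 3

3


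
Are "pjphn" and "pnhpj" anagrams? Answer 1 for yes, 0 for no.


Strings: "pjphn", "pnhpj"
Sorted first:  hjnpp
Sorted second: hjnpp
Sorted forms match => anagrams

1


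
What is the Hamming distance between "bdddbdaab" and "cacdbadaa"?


Comparing "bdddbdaab" and "cacdbadaa" position by position:
  Position 0: 'b' vs 'c' => differ
  Position 1: 'd' vs 'a' => differ
  Position 2: 'd' vs 'c' => differ
  Position 3: 'd' vs 'd' => same
  Position 4: 'b' vs 'b' => same
  Position 5: 'd' vs 'a' => differ
  Position 6: 'a' vs 'd' => differ
  Position 7: 'a' vs 'a' => same
  Position 8: 'b' vs 'a' => differ
Total differences (Hamming distance): 6

6


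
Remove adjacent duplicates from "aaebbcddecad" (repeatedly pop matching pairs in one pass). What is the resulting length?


Input: aaebbcddecad
Stack-based adjacent duplicate removal:
  Read 'a': push. Stack: a
  Read 'a': matches stack top 'a' => pop. Stack: (empty)
  Read 'e': push. Stack: e
  Read 'b': push. Stack: eb
  Read 'b': matches stack top 'b' => pop. Stack: e
  Read 'c': push. Stack: ec
  Read 'd': push. Stack: ecd
  Read 'd': matches stack top 'd' => pop. Stack: ec
  Read 'e': push. Stack: ece
  Read 'c': push. Stack: ecec
  Read 'a': push. Stack: ececa
  Read 'd': push. Stack: ececad
Final stack: "ececad" (length 6)

6


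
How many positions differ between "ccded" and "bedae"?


Comparing "ccded" and "bedae" position by position:
  Position 0: 'c' vs 'b' => DIFFER
  Position 1: 'c' vs 'e' => DIFFER
  Position 2: 'd' vs 'd' => same
  Position 3: 'e' vs 'a' => DIFFER
  Position 4: 'd' vs 'e' => DIFFER
Positions that differ: 4

4


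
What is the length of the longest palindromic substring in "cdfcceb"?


Input: "cdfcceb"
Checking substrings for palindromes:
  [3:5] "cc" (len 2) => palindrome
Longest palindromic substring: "cc" with length 2

2


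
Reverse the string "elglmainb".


Input: elglmainb
Reading characters right to left:
  Position 8: 'b'
  Position 7: 'n'
  Position 6: 'i'
  Position 5: 'a'
  Position 4: 'm'
  Position 3: 'l'
  Position 2: 'g'
  Position 1: 'l'
  Position 0: 'e'
Reversed: bniamlgle

bniamlgle


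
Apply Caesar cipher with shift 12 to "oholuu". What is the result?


Caesar cipher: shift "oholuu" by 12
  'o' (pos 14) + 12 = pos 0 = 'a'
  'h' (pos 7) + 12 = pos 19 = 't'
  'o' (pos 14) + 12 = pos 0 = 'a'
  'l' (pos 11) + 12 = pos 23 = 'x'
  'u' (pos 20) + 12 = pos 6 = 'g'
  'u' (pos 20) + 12 = pos 6 = 'g'
Result: ataxgg

ataxgg


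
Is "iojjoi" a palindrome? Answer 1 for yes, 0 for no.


Input: iojjoi
Reversed: iojjoi
  Compare pos 0 ('i') with pos 5 ('i'): match
  Compare pos 1 ('o') with pos 4 ('o'): match
  Compare pos 2 ('j') with pos 3 ('j'): match
Result: palindrome

1


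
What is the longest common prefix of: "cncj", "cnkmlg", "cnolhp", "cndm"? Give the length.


Words: cncj, cnkmlg, cnolhp, cndm
  Position 0: all 'c' => match
  Position 1: all 'n' => match
  Position 2: ('c', 'k', 'o', 'd') => mismatch, stop
LCP = "cn" (length 2)

2


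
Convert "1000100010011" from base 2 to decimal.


Input: "1000100010011" in base 2
Positional expansion:
  Digit '1' (value 1) x 2^12 = 4096
  Digit '0' (value 0) x 2^11 = 0
  Digit '0' (value 0) x 2^10 = 0
  Digit '0' (value 0) x 2^9 = 0
  Digit '1' (value 1) x 2^8 = 256
  Digit '0' (value 0) x 2^7 = 0
  Digit '0' (value 0) x 2^6 = 0
  Digit '0' (value 0) x 2^5 = 0
  Digit '1' (value 1) x 2^4 = 16
  Digit '0' (value 0) x 2^3 = 0
  Digit '0' (value 0) x 2^2 = 0
  Digit '1' (value 1) x 2^1 = 2
  Digit '1' (value 1) x 2^0 = 1
Sum = 4371

4371


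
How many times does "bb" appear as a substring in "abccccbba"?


Searching for "bb" in "abccccbba"
Scanning each position:
  Position 0: "ab" => no
  Position 1: "bc" => no
  Position 2: "cc" => no
  Position 3: "cc" => no
  Position 4: "cc" => no
  Position 5: "cb" => no
  Position 6: "bb" => MATCH
  Position 7: "ba" => no
Total occurrences: 1

1


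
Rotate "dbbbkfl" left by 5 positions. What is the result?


Input: "dbbbkfl", rotate left by 5
First 5 characters: "dbbbk"
Remaining characters: "fl"
Concatenate remaining + first: "fl" + "dbbbk" = "fldbbbk"

fldbbbk


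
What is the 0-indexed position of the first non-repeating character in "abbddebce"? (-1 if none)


Input: abbddebce
Character frequencies:
  'a': 1
  'b': 3
  'c': 1
  'd': 2
  'e': 2
Scanning left to right for freq == 1:
  Position 0 ('a'): unique! => answer = 0

0


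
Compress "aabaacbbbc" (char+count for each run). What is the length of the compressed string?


Input: aabaacbbbc
Runs:
  'a' x 2 => "a2"
  'b' x 1 => "b1"
  'a' x 2 => "a2"
  'c' x 1 => "c1"
  'b' x 3 => "b3"
  'c' x 1 => "c1"
Compressed: "a2b1a2c1b3c1"
Compressed length: 12

12


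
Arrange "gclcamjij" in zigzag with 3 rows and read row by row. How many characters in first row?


Zigzag "gclcamjij" into 3 rows:
Placing characters:
  'g' => row 0
  'c' => row 1
  'l' => row 2
  'c' => row 1
  'a' => row 0
  'm' => row 1
  'j' => row 2
  'i' => row 1
  'j' => row 0
Rows:
  Row 0: "gaj"
  Row 1: "ccmi"
  Row 2: "lj"
First row length: 3

3


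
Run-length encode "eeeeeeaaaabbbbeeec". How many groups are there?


Input: eeeeeeaaaabbbbeeec
Scanning for consecutive runs:
  Group 1: 'e' x 6 (positions 0-5)
  Group 2: 'a' x 4 (positions 6-9)
  Group 3: 'b' x 4 (positions 10-13)
  Group 4: 'e' x 3 (positions 14-16)
  Group 5: 'c' x 1 (positions 17-17)
Total groups: 5

5


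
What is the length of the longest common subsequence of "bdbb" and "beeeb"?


LCS of "bdbb" and "beeeb"
DP table:
           b    e    e    e    b
      0    0    0    0    0    0
  b   0    1    1    1    1    1
  d   0    1    1    1    1    1
  b   0    1    1    1    1    2
  b   0    1    1    1    1    2
LCS length = dp[4][5] = 2

2


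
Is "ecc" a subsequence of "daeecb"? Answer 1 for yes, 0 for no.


Check if "ecc" is a subsequence of "daeecb"
Greedy scan:
  Position 0 ('d'): no match needed
  Position 1 ('a'): no match needed
  Position 2 ('e'): matches sub[0] = 'e'
  Position 3 ('e'): no match needed
  Position 4 ('c'): matches sub[1] = 'c'
  Position 5 ('b'): no match needed
Only matched 2/3 characters => not a subsequence

0


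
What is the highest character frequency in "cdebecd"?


Input: cdebecd
Character counts:
  'b': 1
  'c': 2
  'd': 2
  'e': 2
Maximum frequency: 2

2


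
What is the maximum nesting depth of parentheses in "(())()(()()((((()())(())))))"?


Input: "(())()(()()((((()())(())))))"
Tracking depth:
  Position 0 '(': depth becomes 1
  Position 1 '(': depth becomes 2
  Position 2 ')': depth becomes 1
  Position 3 ')': depth becomes 0
  Position 4 '(': depth becomes 1
  Position 5 ')': depth becomes 0
  Position 6 '(': depth becomes 1
  Position 7 '(': depth becomes 2
  Position 8 ')': depth becomes 1
  Position 9 '(': depth becomes 2
  Position 10 ')': depth becomes 1
  Position 11 '(': depth becomes 2
  Position 12 '(': depth becomes 3
  Position 13 '(': depth becomes 4
  Position 14 '(': depth becomes 5
  Position 15 '(': depth becomes 6
  Position 16 ')': depth becomes 5
  Position 17 '(': depth becomes 6
  Position 18 ')': depth becomes 5
  Position 19 ')': depth becomes 4
  Position 20 '(': depth becomes 5
  Position 21 '(': depth becomes 6
  Position 22 ')': depth becomes 5
  Position 23 ')': depth becomes 4
  Position 24 ')': depth becomes 3
  Position 25 ')': depth becomes 2
  Position 26 ')': depth becomes 1
  Position 27 ')': depth becomes 0
Maximum depth reached: 6

6


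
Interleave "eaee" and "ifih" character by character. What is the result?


Interleaving "eaee" and "ifih":
  Position 0: 'e' from first, 'i' from second => "ei"
  Position 1: 'a' from first, 'f' from second => "af"
  Position 2: 'e' from first, 'i' from second => "ei"
  Position 3: 'e' from first, 'h' from second => "eh"
Result: eiafeieh

eiafeieh


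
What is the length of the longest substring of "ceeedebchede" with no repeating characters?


Input: "ceeedebchede"
Sliding window (track last position of each char):
  Position 0 ('c'): window [0,0] length 1 -- new best
  Position 1 ('e'): window [0,1] length 2 -- new best
  Position 2 ('e'): repeat (last at 1), move window start to 2
  Position 2 ('e'): window [2,2] length 1
  Position 3 ('e'): repeat (last at 2), move window start to 3
  Position 3 ('e'): window [3,3] length 1
  Position 4 ('d'): window [3,4] length 2
  Position 5 ('e'): repeat (last at 3), move window start to 4
  Position 5 ('e'): window [4,5] length 2
  Position 6 ('b'): window [4,6] length 3 -- new best
  Position 7 ('c'): window [4,7] length 4 -- new best
  Position 8 ('h'): window [4,8] length 5 -- new best
  Position 9 ('e'): repeat (last at 5), move window start to 6
  Position 9 ('e'): window [6,9] length 4
  Position 10 ('d'): window [6,10] length 5
  Position 11 ('e'): repeat (last at 9), move window start to 10
  Position 11 ('e'): window [10,11] length 2
Longest substring with no repeats: "debch" with length 5

5


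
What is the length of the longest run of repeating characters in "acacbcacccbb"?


Input: "acacbcacccbb"
Scanning for longest run:
  Position 1 ('c'): new char, reset run to 1
  Position 2 ('a'): new char, reset run to 1
  Position 3 ('c'): new char, reset run to 1
  Position 4 ('b'): new char, reset run to 1
  Position 5 ('c'): new char, reset run to 1
  Position 6 ('a'): new char, reset run to 1
  Position 7 ('c'): new char, reset run to 1
  Position 8 ('c'): continues run of 'c', length=2
  Position 9 ('c'): continues run of 'c', length=3
  Position 10 ('b'): new char, reset run to 1
  Position 11 ('b'): continues run of 'b', length=2
Longest run: 'c' with length 3

3


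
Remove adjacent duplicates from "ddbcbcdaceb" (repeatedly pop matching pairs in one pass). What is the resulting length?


Input: ddbcbcdaceb
Stack-based adjacent duplicate removal:
  Read 'd': push. Stack: d
  Read 'd': matches stack top 'd' => pop. Stack: (empty)
  Read 'b': push. Stack: b
  Read 'c': push. Stack: bc
  Read 'b': push. Stack: bcb
  Read 'c': push. Stack: bcbc
  Read 'd': push. Stack: bcbcd
  Read 'a': push. Stack: bcbcda
  Read 'c': push. Stack: bcbcdac
  Read 'e': push. Stack: bcbcdace
  Read 'b': push. Stack: bcbcdaceb
Final stack: "bcbcdaceb" (length 9)

9


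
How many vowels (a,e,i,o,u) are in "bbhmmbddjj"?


Input: bbhmmbddjj
Checking each character:
  'b' at position 0: consonant
  'b' at position 1: consonant
  'h' at position 2: consonant
  'm' at position 3: consonant
  'm' at position 4: consonant
  'b' at position 5: consonant
  'd' at position 6: consonant
  'd' at position 7: consonant
  'j' at position 8: consonant
  'j' at position 9: consonant
Total vowels: 0

0


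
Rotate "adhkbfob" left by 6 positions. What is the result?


Input: "adhkbfob", rotate left by 6
First 6 characters: "adhkbf"
Remaining characters: "ob"
Concatenate remaining + first: "ob" + "adhkbf" = "obadhkbf"

obadhkbf


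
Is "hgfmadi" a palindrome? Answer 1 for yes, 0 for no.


Input: hgfmadi
Reversed: idamfgh
  Compare pos 0 ('h') with pos 6 ('i'): MISMATCH
  Compare pos 1 ('g') with pos 5 ('d'): MISMATCH
  Compare pos 2 ('f') with pos 4 ('a'): MISMATCH
Result: not a palindrome

0


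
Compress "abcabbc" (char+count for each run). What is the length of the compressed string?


Input: abcabbc
Runs:
  'a' x 1 => "a1"
  'b' x 1 => "b1"
  'c' x 1 => "c1"
  'a' x 1 => "a1"
  'b' x 2 => "b2"
  'c' x 1 => "c1"
Compressed: "a1b1c1a1b2c1"
Compressed length: 12

12


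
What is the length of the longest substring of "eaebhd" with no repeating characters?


Input: "eaebhd"
Sliding window (track last position of each char):
  Position 0 ('e'): window [0,0] length 1 -- new best
  Position 1 ('a'): window [0,1] length 2 -- new best
  Position 2 ('e'): repeat (last at 0), move window start to 1
  Position 2 ('e'): window [1,2] length 2
  Position 3 ('b'): window [1,3] length 3 -- new best
  Position 4 ('h'): window [1,4] length 4 -- new best
  Position 5 ('d'): window [1,5] length 5 -- new best
Longest substring with no repeats: "aebhd" with length 5

5


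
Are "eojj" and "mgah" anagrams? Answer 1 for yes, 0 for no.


Strings: "eojj", "mgah"
Sorted first:  ejjo
Sorted second: aghm
Differ at position 0: 'e' vs 'a' => not anagrams

0


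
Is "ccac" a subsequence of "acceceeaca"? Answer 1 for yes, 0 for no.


Check if "ccac" is a subsequence of "acceceeaca"
Greedy scan:
  Position 0 ('a'): no match needed
  Position 1 ('c'): matches sub[0] = 'c'
  Position 2 ('c'): matches sub[1] = 'c'
  Position 3 ('e'): no match needed
  Position 4 ('c'): no match needed
  Position 5 ('e'): no match needed
  Position 6 ('e'): no match needed
  Position 7 ('a'): matches sub[2] = 'a'
  Position 8 ('c'): matches sub[3] = 'c'
  Position 9 ('a'): no match needed
All 4 characters matched => is a subsequence

1


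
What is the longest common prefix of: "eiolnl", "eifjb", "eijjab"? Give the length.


Words: eiolnl, eifjb, eijjab
  Position 0: all 'e' => match
  Position 1: all 'i' => match
  Position 2: ('o', 'f', 'j') => mismatch, stop
LCP = "ei" (length 2)

2


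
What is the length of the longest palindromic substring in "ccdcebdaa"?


Input: "ccdcebdaa"
Checking substrings for palindromes:
  [1:4] "cdc" (len 3) => palindrome
  [0:2] "cc" (len 2) => palindrome
  [7:9] "aa" (len 2) => palindrome
Longest palindromic substring: "cdc" with length 3

3


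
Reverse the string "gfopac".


Input: gfopac
Reading characters right to left:
  Position 5: 'c'
  Position 4: 'a'
  Position 3: 'p'
  Position 2: 'o'
  Position 1: 'f'
  Position 0: 'g'
Reversed: capofg

capofg


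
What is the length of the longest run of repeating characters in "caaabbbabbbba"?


Input: "caaabbbabbbba"
Scanning for longest run:
  Position 1 ('a'): new char, reset run to 1
  Position 2 ('a'): continues run of 'a', length=2
  Position 3 ('a'): continues run of 'a', length=3
  Position 4 ('b'): new char, reset run to 1
  Position 5 ('b'): continues run of 'b', length=2
  Position 6 ('b'): continues run of 'b', length=3
  Position 7 ('a'): new char, reset run to 1
  Position 8 ('b'): new char, reset run to 1
  Position 9 ('b'): continues run of 'b', length=2
  Position 10 ('b'): continues run of 'b', length=3
  Position 11 ('b'): continues run of 'b', length=4
  Position 12 ('a'): new char, reset run to 1
Longest run: 'b' with length 4

4


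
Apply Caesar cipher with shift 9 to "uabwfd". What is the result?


Caesar cipher: shift "uabwfd" by 9
  'u' (pos 20) + 9 = pos 3 = 'd'
  'a' (pos 0) + 9 = pos 9 = 'j'
  'b' (pos 1) + 9 = pos 10 = 'k'
  'w' (pos 22) + 9 = pos 5 = 'f'
  'f' (pos 5) + 9 = pos 14 = 'o'
  'd' (pos 3) + 9 = pos 12 = 'm'
Result: djkfom

djkfom


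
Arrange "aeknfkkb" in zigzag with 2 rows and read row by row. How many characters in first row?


Zigzag "aeknfkkb" into 2 rows:
Placing characters:
  'a' => row 0
  'e' => row 1
  'k' => row 0
  'n' => row 1
  'f' => row 0
  'k' => row 1
  'k' => row 0
  'b' => row 1
Rows:
  Row 0: "akfk"
  Row 1: "enkb"
First row length: 4

4


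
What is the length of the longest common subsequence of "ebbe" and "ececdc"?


LCS of "ebbe" and "ececdc"
DP table:
           e    c    e    c    d    c
      0    0    0    0    0    0    0
  e   0    1    1    1    1    1    1
  b   0    1    1    1    1    1    1
  b   0    1    1    1    1    1    1
  e   0    1    1    2    2    2    2
LCS length = dp[4][6] = 2

2


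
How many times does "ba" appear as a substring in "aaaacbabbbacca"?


Searching for "ba" in "aaaacbabbbacca"
Scanning each position:
  Position 0: "aa" => no
  Position 1: "aa" => no
  Position 2: "aa" => no
  Position 3: "ac" => no
  Position 4: "cb" => no
  Position 5: "ba" => MATCH
  Position 6: "ab" => no
  Position 7: "bb" => no
  Position 8: "bb" => no
  Position 9: "ba" => MATCH
  Position 10: "ac" => no
  Position 11: "cc" => no
  Position 12: "ca" => no
Total occurrences: 2

2


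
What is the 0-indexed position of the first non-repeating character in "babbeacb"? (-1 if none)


Input: babbeacb
Character frequencies:
  'a': 2
  'b': 4
  'c': 1
  'e': 1
Scanning left to right for freq == 1:
  Position 0 ('b'): freq=4, skip
  Position 1 ('a'): freq=2, skip
  Position 2 ('b'): freq=4, skip
  Position 3 ('b'): freq=4, skip
  Position 4 ('e'): unique! => answer = 4

4


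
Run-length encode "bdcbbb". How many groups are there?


Input: bdcbbb
Scanning for consecutive runs:
  Group 1: 'b' x 1 (positions 0-0)
  Group 2: 'd' x 1 (positions 1-1)
  Group 3: 'c' x 1 (positions 2-2)
  Group 4: 'b' x 3 (positions 3-5)
Total groups: 4

4


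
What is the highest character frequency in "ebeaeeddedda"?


Input: ebeaeeddedda
Character counts:
  'a': 2
  'b': 1
  'd': 4
  'e': 5
Maximum frequency: 5

5


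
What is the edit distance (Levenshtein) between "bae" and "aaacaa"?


Computing edit distance: "bae" -> "aaacaa"
DP table:
           a    a    a    c    a    a
      0    1    2    3    4    5    6
  b   1    1    2    3    4    5    6
  a   2    1    1    2    3    4    5
  e   3    2    2    2    3    4    5
Edit distance = dp[3][6] = 5

5
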